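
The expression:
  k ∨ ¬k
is always true.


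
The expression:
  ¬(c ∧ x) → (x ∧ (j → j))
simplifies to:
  x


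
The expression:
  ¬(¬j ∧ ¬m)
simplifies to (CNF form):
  j ∨ m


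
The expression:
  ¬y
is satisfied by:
  {y: False}


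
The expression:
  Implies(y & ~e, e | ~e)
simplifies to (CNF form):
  True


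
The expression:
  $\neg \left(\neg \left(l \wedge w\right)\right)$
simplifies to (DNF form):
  $l \wedge w$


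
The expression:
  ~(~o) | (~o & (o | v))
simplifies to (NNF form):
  o | v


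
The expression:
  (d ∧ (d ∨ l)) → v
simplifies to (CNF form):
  v ∨ ¬d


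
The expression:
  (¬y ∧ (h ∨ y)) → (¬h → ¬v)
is always true.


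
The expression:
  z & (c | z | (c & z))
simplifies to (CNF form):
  z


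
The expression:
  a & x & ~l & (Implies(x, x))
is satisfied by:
  {a: True, x: True, l: False}


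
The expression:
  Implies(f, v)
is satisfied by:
  {v: True, f: False}
  {f: False, v: False}
  {f: True, v: True}


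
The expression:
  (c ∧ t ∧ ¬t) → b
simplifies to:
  True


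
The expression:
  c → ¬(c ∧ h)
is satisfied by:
  {h: False, c: False}
  {c: True, h: False}
  {h: True, c: False}


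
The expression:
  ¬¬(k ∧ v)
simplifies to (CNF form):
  k ∧ v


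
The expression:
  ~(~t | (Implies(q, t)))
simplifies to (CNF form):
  False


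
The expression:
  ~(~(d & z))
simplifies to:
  d & z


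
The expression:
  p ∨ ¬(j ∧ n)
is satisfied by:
  {p: True, n: False, j: False}
  {p: False, n: False, j: False}
  {j: True, p: True, n: False}
  {j: True, p: False, n: False}
  {n: True, p: True, j: False}
  {n: True, p: False, j: False}
  {n: True, j: True, p: True}


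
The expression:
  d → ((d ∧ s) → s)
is always true.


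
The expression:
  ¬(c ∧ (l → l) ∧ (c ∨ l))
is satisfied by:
  {c: False}


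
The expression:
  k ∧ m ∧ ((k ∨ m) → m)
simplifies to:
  k ∧ m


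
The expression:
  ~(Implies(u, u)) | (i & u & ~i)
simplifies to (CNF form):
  False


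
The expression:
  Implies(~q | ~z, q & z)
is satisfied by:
  {z: True, q: True}


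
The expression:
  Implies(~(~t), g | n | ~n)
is always true.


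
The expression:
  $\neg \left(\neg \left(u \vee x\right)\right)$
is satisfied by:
  {x: True, u: True}
  {x: True, u: False}
  {u: True, x: False}


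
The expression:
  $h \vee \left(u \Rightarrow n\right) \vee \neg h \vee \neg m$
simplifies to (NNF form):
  $\text{True}$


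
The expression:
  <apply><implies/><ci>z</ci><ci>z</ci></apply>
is always true.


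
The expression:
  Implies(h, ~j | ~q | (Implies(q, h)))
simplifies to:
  True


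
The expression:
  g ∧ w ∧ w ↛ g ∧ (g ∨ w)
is never true.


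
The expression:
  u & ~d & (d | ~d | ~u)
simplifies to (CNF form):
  u & ~d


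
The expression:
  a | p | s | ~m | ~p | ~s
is always true.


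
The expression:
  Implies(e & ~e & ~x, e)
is always true.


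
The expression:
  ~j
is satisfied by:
  {j: False}


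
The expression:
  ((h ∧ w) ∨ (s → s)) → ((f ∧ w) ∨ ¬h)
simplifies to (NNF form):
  (f ∧ w) ∨ ¬h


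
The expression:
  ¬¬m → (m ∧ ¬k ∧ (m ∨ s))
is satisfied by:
  {k: False, m: False}
  {m: True, k: False}
  {k: True, m: False}


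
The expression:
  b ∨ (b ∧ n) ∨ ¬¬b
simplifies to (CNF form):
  b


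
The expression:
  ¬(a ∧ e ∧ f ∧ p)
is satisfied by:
  {p: False, e: False, a: False, f: False}
  {f: True, p: False, e: False, a: False}
  {a: True, p: False, e: False, f: False}
  {f: True, a: True, p: False, e: False}
  {e: True, f: False, p: False, a: False}
  {f: True, e: True, p: False, a: False}
  {a: True, e: True, f: False, p: False}
  {f: True, a: True, e: True, p: False}
  {p: True, a: False, e: False, f: False}
  {f: True, p: True, a: False, e: False}
  {a: True, p: True, f: False, e: False}
  {f: True, a: True, p: True, e: False}
  {e: True, p: True, a: False, f: False}
  {f: True, e: True, p: True, a: False}
  {a: True, e: True, p: True, f: False}


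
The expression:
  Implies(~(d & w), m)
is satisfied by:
  {m: True, w: True, d: True}
  {m: True, w: True, d: False}
  {m: True, d: True, w: False}
  {m: True, d: False, w: False}
  {w: True, d: True, m: False}


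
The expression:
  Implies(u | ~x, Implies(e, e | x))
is always true.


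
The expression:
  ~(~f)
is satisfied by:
  {f: True}


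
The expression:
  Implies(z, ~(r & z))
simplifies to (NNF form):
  ~r | ~z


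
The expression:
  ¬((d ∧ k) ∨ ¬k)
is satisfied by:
  {k: True, d: False}


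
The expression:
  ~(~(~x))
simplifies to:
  ~x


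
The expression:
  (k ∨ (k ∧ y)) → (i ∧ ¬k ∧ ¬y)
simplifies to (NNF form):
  ¬k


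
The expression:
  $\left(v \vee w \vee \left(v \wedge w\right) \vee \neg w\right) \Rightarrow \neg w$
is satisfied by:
  {w: False}


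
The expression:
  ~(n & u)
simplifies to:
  ~n | ~u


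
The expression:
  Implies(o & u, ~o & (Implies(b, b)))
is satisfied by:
  {u: False, o: False}
  {o: True, u: False}
  {u: True, o: False}


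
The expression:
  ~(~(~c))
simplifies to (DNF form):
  ~c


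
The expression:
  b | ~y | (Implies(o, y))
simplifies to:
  True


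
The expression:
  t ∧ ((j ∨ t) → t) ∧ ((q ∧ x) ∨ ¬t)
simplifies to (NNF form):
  q ∧ t ∧ x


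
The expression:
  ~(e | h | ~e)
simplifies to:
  False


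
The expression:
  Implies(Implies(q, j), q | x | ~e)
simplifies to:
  q | x | ~e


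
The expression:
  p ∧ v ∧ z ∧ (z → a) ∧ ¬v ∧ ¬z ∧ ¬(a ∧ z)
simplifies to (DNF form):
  False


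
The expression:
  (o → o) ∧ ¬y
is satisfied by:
  {y: False}


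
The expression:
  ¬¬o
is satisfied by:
  {o: True}


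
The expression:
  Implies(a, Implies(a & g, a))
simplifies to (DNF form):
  True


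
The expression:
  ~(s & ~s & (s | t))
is always true.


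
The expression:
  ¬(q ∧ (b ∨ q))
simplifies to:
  ¬q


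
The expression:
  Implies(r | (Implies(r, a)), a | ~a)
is always true.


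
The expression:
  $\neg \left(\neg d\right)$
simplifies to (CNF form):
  $d$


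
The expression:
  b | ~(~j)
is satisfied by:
  {b: True, j: True}
  {b: True, j: False}
  {j: True, b: False}


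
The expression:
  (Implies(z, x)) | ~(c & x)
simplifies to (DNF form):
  True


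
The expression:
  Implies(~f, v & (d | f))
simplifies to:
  f | (d & v)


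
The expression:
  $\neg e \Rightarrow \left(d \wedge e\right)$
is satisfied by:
  {e: True}


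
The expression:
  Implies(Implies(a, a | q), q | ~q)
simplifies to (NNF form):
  True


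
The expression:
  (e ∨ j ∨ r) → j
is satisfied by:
  {j: True, r: False, e: False}
  {e: True, j: True, r: False}
  {j: True, r: True, e: False}
  {e: True, j: True, r: True}
  {e: False, r: False, j: False}


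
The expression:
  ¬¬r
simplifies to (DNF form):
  r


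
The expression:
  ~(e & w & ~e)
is always true.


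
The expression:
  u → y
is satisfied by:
  {y: True, u: False}
  {u: False, y: False}
  {u: True, y: True}


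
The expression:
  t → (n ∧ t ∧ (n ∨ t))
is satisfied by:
  {n: True, t: False}
  {t: False, n: False}
  {t: True, n: True}


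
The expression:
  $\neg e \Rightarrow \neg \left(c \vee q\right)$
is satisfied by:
  {e: True, c: False, q: False}
  {q: True, e: True, c: False}
  {e: True, c: True, q: False}
  {q: True, e: True, c: True}
  {q: False, c: False, e: False}


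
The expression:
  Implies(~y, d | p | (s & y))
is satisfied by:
  {y: True, d: True, p: True}
  {y: True, d: True, p: False}
  {y: True, p: True, d: False}
  {y: True, p: False, d: False}
  {d: True, p: True, y: False}
  {d: True, p: False, y: False}
  {p: True, d: False, y: False}


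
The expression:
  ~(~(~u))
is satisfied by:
  {u: False}


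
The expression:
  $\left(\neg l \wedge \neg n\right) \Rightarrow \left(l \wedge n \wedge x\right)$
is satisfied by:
  {n: True, l: True}
  {n: True, l: False}
  {l: True, n: False}


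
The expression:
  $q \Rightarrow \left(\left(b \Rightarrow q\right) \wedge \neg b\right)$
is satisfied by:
  {q: False, b: False}
  {b: True, q: False}
  {q: True, b: False}


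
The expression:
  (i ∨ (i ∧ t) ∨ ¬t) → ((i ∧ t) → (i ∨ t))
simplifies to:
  True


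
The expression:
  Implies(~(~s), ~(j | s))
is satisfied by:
  {s: False}


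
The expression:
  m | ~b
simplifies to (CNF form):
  m | ~b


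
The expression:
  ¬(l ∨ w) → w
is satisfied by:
  {l: True, w: True}
  {l: True, w: False}
  {w: True, l: False}


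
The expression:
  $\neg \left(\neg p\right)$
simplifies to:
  $p$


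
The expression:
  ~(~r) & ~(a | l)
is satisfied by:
  {r: True, l: False, a: False}


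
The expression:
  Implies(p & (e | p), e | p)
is always true.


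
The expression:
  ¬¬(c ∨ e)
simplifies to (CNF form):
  c ∨ e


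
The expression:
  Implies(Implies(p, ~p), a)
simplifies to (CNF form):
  a | p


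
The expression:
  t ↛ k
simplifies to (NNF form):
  t ∧ ¬k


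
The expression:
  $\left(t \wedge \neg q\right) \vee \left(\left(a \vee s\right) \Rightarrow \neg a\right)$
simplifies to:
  $\left(t \wedge \neg q\right) \vee \neg a$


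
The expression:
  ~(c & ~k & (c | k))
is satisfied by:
  {k: True, c: False}
  {c: False, k: False}
  {c: True, k: True}


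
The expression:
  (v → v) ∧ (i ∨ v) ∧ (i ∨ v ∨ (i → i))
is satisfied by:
  {i: True, v: True}
  {i: True, v: False}
  {v: True, i: False}


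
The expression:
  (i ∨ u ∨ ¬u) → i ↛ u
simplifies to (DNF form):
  i ∧ ¬u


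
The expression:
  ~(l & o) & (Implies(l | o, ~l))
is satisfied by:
  {l: False}


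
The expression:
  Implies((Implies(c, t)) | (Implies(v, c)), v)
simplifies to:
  v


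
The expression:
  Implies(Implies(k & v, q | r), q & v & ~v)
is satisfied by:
  {k: True, v: True, q: False, r: False}


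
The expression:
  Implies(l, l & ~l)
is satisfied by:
  {l: False}


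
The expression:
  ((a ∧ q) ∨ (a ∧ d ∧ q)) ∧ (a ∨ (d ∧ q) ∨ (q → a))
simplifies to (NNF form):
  a ∧ q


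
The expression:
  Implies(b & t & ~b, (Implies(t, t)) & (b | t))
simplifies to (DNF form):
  True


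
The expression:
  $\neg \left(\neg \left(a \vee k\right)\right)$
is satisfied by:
  {a: True, k: True}
  {a: True, k: False}
  {k: True, a: False}


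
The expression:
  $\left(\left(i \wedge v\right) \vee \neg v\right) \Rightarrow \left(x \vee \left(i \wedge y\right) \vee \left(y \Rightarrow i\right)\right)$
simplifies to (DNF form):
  $i \vee v \vee x \vee \neg y$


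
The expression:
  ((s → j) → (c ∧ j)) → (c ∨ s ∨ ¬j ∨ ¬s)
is always true.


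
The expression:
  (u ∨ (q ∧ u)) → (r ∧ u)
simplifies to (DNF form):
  r ∨ ¬u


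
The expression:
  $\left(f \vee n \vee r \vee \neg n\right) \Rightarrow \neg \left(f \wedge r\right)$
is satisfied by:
  {r: False, f: False}
  {f: True, r: False}
  {r: True, f: False}


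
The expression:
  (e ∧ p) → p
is always true.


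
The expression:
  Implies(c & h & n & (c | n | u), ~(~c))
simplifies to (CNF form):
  True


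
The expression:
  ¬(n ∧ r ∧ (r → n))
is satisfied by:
  {n: False, r: False}
  {r: True, n: False}
  {n: True, r: False}


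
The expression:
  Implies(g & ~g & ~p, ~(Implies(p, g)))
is always true.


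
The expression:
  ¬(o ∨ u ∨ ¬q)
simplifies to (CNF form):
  q ∧ ¬o ∧ ¬u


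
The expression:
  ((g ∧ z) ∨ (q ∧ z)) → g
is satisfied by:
  {g: True, q: False, z: False}
  {g: False, q: False, z: False}
  {z: True, g: True, q: False}
  {z: True, g: False, q: False}
  {q: True, g: True, z: False}
  {q: True, g: False, z: False}
  {q: True, z: True, g: True}


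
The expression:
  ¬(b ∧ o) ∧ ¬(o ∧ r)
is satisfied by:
  {r: False, o: False, b: False}
  {b: True, r: False, o: False}
  {r: True, b: False, o: False}
  {b: True, r: True, o: False}
  {o: True, b: False, r: False}


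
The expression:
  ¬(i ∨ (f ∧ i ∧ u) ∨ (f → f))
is never true.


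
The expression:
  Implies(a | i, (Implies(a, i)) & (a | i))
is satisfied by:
  {i: True, a: False}
  {a: False, i: False}
  {a: True, i: True}


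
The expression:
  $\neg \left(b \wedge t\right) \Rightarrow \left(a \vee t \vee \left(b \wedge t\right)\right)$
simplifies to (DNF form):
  $a \vee t$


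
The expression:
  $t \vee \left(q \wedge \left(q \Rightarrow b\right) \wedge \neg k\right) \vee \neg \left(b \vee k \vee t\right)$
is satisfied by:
  {t: True, q: True, k: False, b: False}
  {t: True, q: False, k: False, b: False}
  {b: True, t: True, q: True, k: False}
  {b: True, t: True, q: False, k: False}
  {t: True, k: True, q: True, b: False}
  {t: True, k: True, q: False, b: False}
  {t: True, k: True, b: True, q: True}
  {t: True, k: True, b: True, q: False}
  {q: True, t: False, k: False, b: False}
  {t: False, q: False, k: False, b: False}
  {b: True, q: True, t: False, k: False}


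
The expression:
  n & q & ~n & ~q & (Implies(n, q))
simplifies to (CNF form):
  False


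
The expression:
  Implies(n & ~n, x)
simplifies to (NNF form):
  True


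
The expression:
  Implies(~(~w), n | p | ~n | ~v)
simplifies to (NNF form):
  True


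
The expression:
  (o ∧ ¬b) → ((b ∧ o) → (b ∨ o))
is always true.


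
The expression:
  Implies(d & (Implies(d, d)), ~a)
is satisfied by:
  {d: False, a: False}
  {a: True, d: False}
  {d: True, a: False}


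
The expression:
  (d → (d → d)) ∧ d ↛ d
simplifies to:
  False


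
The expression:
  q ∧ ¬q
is never true.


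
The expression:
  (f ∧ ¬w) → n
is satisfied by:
  {n: True, w: True, f: False}
  {n: True, w: False, f: False}
  {w: True, n: False, f: False}
  {n: False, w: False, f: False}
  {f: True, n: True, w: True}
  {f: True, n: True, w: False}
  {f: True, w: True, n: False}


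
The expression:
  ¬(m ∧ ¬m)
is always true.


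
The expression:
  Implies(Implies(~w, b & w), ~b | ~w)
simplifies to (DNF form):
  ~b | ~w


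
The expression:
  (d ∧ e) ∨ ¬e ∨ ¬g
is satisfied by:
  {d: True, g: False, e: False}
  {g: False, e: False, d: False}
  {d: True, e: True, g: False}
  {e: True, g: False, d: False}
  {d: True, g: True, e: False}
  {g: True, d: False, e: False}
  {d: True, e: True, g: True}


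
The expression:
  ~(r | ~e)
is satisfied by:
  {e: True, r: False}


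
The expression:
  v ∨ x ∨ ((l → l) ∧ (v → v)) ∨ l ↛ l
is always true.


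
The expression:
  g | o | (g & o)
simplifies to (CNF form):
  g | o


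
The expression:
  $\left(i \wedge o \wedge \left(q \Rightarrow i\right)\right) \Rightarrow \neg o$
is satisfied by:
  {o: False, i: False}
  {i: True, o: False}
  {o: True, i: False}


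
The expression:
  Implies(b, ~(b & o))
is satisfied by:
  {o: False, b: False}
  {b: True, o: False}
  {o: True, b: False}


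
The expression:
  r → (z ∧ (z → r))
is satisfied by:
  {z: True, r: False}
  {r: False, z: False}
  {r: True, z: True}


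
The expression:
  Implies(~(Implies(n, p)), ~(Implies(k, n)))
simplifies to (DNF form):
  p | ~n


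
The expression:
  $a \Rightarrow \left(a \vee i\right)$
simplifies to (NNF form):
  $\text{True}$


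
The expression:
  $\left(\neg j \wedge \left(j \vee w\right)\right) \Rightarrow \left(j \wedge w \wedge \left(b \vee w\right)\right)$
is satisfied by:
  {j: True, w: False}
  {w: False, j: False}
  {w: True, j: True}


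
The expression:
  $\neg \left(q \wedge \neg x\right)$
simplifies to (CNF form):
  $x \vee \neg q$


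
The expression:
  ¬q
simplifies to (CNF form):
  ¬q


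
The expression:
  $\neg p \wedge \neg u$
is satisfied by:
  {u: False, p: False}


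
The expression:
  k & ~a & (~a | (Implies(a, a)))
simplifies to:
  k & ~a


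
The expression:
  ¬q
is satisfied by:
  {q: False}


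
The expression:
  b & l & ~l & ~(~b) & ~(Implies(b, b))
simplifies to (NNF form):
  False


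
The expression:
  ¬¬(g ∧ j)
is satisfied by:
  {j: True, g: True}


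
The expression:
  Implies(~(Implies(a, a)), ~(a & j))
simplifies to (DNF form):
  True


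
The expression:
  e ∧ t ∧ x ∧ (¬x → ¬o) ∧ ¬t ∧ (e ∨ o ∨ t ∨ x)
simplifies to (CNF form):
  False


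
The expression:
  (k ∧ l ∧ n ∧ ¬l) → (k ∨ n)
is always true.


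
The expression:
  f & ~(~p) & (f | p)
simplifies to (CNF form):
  f & p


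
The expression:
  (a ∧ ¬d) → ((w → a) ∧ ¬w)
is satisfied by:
  {d: True, w: False, a: False}
  {w: False, a: False, d: False}
  {a: True, d: True, w: False}
  {a: True, w: False, d: False}
  {d: True, w: True, a: False}
  {w: True, d: False, a: False}
  {a: True, w: True, d: True}


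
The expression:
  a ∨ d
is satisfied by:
  {a: True, d: True}
  {a: True, d: False}
  {d: True, a: False}


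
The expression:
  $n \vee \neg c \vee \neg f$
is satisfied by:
  {n: True, c: False, f: False}
  {c: False, f: False, n: False}
  {f: True, n: True, c: False}
  {f: True, c: False, n: False}
  {n: True, c: True, f: False}
  {c: True, n: False, f: False}
  {f: True, c: True, n: True}


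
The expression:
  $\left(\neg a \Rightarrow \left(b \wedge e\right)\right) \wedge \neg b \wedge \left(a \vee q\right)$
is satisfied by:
  {a: True, b: False}


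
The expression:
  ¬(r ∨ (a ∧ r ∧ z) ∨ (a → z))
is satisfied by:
  {a: True, r: False, z: False}


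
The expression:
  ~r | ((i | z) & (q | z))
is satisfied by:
  {q: True, z: True, i: True, r: False}
  {q: True, z: True, i: False, r: False}
  {z: True, i: True, q: False, r: False}
  {z: True, q: False, i: False, r: False}
  {q: True, i: True, z: False, r: False}
  {q: True, i: False, z: False, r: False}
  {i: True, q: False, z: False, r: False}
  {i: False, q: False, z: False, r: False}
  {r: True, q: True, z: True, i: True}
  {r: True, q: True, z: True, i: False}
  {r: True, z: True, i: True, q: False}
  {r: True, z: True, i: False, q: False}
  {r: True, q: True, i: True, z: False}


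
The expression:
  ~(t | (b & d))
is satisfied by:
  {t: False, d: False, b: False}
  {b: True, t: False, d: False}
  {d: True, t: False, b: False}


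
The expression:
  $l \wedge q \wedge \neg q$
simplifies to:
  $\text{False}$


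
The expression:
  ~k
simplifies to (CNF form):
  ~k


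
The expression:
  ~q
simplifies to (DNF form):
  ~q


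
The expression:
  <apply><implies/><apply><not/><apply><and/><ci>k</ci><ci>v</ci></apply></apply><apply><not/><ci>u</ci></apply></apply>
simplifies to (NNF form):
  <apply><or/><apply><not/><ci>u</ci></apply><apply><and/><ci>k</ci><ci>v</ci></apply></apply>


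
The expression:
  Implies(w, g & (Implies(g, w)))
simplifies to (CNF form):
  g | ~w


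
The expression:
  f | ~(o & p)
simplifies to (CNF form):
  f | ~o | ~p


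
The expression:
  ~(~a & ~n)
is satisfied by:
  {n: True, a: True}
  {n: True, a: False}
  {a: True, n: False}


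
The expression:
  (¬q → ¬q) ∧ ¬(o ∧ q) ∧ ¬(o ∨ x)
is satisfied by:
  {x: False, o: False}


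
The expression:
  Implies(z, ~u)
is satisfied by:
  {u: False, z: False}
  {z: True, u: False}
  {u: True, z: False}


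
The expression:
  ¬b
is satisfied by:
  {b: False}


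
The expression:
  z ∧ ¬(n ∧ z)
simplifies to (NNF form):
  z ∧ ¬n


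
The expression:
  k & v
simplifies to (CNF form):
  k & v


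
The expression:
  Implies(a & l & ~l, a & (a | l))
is always true.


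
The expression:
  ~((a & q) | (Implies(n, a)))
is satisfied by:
  {n: True, a: False}


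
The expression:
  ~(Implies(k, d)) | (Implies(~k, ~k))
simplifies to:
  True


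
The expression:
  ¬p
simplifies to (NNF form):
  ¬p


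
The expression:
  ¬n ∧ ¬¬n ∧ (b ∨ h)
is never true.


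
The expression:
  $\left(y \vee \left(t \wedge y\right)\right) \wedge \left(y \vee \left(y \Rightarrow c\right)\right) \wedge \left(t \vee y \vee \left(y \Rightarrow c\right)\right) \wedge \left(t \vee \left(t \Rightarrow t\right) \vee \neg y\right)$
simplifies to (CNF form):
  $y$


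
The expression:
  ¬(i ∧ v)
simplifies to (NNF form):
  ¬i ∨ ¬v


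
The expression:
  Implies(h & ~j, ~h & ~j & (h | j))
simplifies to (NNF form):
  j | ~h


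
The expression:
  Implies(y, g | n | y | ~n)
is always true.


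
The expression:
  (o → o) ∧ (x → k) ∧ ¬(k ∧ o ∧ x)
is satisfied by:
  {k: True, o: False, x: False}
  {o: False, x: False, k: False}
  {k: True, o: True, x: False}
  {o: True, k: False, x: False}
  {x: True, k: True, o: False}


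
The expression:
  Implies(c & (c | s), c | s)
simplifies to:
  True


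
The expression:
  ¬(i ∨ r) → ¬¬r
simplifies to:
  i ∨ r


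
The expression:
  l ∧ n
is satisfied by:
  {n: True, l: True}


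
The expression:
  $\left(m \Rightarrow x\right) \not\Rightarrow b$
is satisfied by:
  {x: True, b: False, m: False}
  {b: False, m: False, x: False}
  {x: True, m: True, b: False}


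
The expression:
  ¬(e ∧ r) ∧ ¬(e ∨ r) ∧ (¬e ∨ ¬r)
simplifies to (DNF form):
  ¬e ∧ ¬r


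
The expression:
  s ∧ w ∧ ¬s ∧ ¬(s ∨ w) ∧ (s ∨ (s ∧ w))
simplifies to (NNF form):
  False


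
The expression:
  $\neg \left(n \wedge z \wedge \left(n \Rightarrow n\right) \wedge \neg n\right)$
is always true.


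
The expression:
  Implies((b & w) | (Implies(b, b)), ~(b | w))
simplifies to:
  ~b & ~w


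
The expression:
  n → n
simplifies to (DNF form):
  True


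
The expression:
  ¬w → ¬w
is always true.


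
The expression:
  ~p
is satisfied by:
  {p: False}


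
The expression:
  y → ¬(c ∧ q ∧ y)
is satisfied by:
  {c: False, q: False, y: False}
  {y: True, c: False, q: False}
  {q: True, c: False, y: False}
  {y: True, q: True, c: False}
  {c: True, y: False, q: False}
  {y: True, c: True, q: False}
  {q: True, c: True, y: False}


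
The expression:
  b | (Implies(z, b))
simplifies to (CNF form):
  b | ~z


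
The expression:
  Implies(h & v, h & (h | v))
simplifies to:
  True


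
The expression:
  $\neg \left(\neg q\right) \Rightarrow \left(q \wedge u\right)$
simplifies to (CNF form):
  $u \vee \neg q$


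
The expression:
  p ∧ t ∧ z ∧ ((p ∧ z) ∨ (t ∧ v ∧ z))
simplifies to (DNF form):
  p ∧ t ∧ z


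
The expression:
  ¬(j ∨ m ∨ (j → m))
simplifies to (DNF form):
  False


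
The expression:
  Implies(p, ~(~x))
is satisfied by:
  {x: True, p: False}
  {p: False, x: False}
  {p: True, x: True}


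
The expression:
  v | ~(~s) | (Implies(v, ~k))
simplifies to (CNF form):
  True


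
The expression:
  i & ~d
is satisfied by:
  {i: True, d: False}


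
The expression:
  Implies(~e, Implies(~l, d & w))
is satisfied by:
  {d: True, l: True, e: True, w: True}
  {d: True, l: True, e: True, w: False}
  {l: True, e: True, w: True, d: False}
  {l: True, e: True, w: False, d: False}
  {d: True, l: True, w: True, e: False}
  {d: True, l: True, w: False, e: False}
  {l: True, w: True, e: False, d: False}
  {l: True, w: False, e: False, d: False}
  {d: True, e: True, w: True, l: False}
  {d: True, e: True, w: False, l: False}
  {e: True, w: True, l: False, d: False}
  {e: True, l: False, w: False, d: False}
  {d: True, w: True, l: False, e: False}


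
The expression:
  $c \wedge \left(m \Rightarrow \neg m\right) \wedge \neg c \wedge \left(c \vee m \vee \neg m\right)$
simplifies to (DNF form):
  $\text{False}$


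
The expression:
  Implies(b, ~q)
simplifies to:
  ~b | ~q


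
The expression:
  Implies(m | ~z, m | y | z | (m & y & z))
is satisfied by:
  {y: True, z: True, m: True}
  {y: True, z: True, m: False}
  {y: True, m: True, z: False}
  {y: True, m: False, z: False}
  {z: True, m: True, y: False}
  {z: True, m: False, y: False}
  {m: True, z: False, y: False}


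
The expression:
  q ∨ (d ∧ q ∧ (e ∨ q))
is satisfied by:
  {q: True}


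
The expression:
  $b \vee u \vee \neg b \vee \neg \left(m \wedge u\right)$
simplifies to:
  $\text{True}$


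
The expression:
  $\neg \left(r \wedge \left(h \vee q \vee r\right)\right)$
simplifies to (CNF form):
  $\neg r$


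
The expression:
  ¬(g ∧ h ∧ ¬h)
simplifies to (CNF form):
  True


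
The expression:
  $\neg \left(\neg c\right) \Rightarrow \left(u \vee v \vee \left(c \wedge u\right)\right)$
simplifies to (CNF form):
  $u \vee v \vee \neg c$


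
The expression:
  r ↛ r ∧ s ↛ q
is never true.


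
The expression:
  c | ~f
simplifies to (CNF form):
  c | ~f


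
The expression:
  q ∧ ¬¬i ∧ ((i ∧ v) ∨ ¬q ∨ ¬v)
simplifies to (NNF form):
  i ∧ q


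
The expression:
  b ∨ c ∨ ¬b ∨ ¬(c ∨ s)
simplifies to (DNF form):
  True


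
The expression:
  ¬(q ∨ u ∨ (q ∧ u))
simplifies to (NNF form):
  ¬q ∧ ¬u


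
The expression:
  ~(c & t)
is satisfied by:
  {c: False, t: False}
  {t: True, c: False}
  {c: True, t: False}


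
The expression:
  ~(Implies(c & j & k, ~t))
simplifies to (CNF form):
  c & j & k & t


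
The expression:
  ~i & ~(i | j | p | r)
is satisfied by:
  {i: False, p: False, j: False, r: False}


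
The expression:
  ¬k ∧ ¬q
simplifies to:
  ¬k ∧ ¬q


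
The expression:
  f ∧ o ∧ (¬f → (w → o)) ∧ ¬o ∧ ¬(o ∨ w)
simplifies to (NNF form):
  False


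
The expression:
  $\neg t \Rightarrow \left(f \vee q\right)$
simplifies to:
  $f \vee q \vee t$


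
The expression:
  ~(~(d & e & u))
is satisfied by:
  {e: True, d: True, u: True}


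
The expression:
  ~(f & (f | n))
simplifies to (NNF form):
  ~f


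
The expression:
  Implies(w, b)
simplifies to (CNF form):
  b | ~w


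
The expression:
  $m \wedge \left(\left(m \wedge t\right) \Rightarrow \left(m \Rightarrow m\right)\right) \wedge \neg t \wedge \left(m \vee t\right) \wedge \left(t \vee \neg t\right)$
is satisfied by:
  {m: True, t: False}


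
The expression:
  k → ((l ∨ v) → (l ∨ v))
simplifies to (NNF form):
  True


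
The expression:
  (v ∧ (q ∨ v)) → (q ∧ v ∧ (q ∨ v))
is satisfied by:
  {q: True, v: False}
  {v: False, q: False}
  {v: True, q: True}


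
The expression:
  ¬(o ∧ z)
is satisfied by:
  {o: False, z: False}
  {z: True, o: False}
  {o: True, z: False}


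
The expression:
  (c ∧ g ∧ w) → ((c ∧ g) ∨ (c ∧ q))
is always true.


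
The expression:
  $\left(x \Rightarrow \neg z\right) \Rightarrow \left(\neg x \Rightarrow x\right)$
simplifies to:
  $x$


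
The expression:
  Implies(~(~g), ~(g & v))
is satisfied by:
  {g: False, v: False}
  {v: True, g: False}
  {g: True, v: False}


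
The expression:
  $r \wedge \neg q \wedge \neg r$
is never true.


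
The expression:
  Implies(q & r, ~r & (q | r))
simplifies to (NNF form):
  ~q | ~r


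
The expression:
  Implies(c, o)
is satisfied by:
  {o: True, c: False}
  {c: False, o: False}
  {c: True, o: True}


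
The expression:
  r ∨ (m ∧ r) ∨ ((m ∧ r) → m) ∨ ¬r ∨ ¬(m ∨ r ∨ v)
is always true.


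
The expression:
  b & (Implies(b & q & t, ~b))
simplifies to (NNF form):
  b & (~q | ~t)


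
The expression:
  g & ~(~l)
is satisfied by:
  {g: True, l: True}


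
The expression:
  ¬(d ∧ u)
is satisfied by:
  {u: False, d: False}
  {d: True, u: False}
  {u: True, d: False}


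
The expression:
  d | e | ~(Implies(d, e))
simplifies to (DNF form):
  d | e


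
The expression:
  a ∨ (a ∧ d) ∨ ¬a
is always true.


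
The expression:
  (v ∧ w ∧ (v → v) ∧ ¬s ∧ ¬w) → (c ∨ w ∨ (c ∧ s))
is always true.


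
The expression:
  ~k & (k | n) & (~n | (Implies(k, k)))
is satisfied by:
  {n: True, k: False}


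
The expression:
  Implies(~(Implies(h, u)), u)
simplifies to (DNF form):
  u | ~h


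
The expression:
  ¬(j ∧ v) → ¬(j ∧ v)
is always true.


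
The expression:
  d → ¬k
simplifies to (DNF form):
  ¬d ∨ ¬k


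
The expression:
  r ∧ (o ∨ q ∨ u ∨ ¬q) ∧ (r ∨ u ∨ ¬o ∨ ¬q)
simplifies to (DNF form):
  r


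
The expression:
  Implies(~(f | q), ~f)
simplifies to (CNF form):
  True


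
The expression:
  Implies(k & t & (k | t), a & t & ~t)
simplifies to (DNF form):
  ~k | ~t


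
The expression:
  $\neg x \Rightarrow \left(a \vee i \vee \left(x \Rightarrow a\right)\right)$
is always true.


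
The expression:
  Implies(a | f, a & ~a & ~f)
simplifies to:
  ~a & ~f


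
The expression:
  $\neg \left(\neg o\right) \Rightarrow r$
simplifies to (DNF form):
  $r \vee \neg o$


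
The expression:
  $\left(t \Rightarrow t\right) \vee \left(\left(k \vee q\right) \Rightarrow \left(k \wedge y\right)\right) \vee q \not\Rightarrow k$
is always true.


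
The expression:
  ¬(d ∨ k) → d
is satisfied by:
  {d: True, k: True}
  {d: True, k: False}
  {k: True, d: False}


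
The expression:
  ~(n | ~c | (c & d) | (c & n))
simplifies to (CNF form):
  c & ~d & ~n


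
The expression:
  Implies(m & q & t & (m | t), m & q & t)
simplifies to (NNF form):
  True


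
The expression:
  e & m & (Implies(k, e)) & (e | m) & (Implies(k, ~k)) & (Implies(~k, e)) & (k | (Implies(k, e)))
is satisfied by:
  {e: True, m: True, k: False}


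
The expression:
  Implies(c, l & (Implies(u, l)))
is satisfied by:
  {l: True, c: False}
  {c: False, l: False}
  {c: True, l: True}


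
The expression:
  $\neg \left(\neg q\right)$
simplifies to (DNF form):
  $q$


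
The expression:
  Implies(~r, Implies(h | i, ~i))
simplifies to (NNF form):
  r | ~i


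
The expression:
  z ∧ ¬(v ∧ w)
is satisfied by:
  {z: True, w: False, v: False}
  {z: True, v: True, w: False}
  {z: True, w: True, v: False}


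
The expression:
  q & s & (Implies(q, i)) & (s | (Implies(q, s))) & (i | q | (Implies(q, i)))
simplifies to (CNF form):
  i & q & s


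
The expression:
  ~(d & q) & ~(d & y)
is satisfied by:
  {q: False, d: False, y: False}
  {y: True, q: False, d: False}
  {q: True, y: False, d: False}
  {y: True, q: True, d: False}
  {d: True, y: False, q: False}


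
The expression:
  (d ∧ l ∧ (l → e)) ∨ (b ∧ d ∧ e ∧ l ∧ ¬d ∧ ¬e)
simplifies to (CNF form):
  d ∧ e ∧ l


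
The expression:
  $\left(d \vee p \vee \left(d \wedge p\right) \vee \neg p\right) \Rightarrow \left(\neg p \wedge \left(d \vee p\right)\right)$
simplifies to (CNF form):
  $d \wedge \neg p$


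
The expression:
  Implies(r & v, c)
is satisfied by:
  {c: True, v: False, r: False}
  {v: False, r: False, c: False}
  {r: True, c: True, v: False}
  {r: True, v: False, c: False}
  {c: True, v: True, r: False}
  {v: True, c: False, r: False}
  {r: True, v: True, c: True}


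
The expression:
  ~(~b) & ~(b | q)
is never true.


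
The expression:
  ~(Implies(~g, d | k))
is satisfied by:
  {g: False, d: False, k: False}


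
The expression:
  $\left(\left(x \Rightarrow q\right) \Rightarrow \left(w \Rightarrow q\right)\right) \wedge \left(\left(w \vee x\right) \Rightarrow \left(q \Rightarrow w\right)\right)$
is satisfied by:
  {x: False, w: False, q: False}
  {q: True, x: False, w: False}
  {q: True, w: True, x: False}
  {x: True, q: False, w: False}
  {w: True, x: True, q: False}
  {q: True, w: True, x: True}


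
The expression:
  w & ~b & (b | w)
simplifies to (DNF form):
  w & ~b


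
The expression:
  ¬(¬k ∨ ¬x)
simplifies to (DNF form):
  k ∧ x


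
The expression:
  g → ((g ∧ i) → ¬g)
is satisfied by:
  {g: False, i: False}
  {i: True, g: False}
  {g: True, i: False}


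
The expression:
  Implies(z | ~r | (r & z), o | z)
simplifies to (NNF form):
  o | r | z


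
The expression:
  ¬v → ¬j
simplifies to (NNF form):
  v ∨ ¬j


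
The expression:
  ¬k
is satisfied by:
  {k: False}


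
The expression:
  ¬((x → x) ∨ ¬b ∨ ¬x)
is never true.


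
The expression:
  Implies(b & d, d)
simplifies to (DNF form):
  True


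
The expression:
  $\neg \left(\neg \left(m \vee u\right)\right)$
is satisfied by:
  {m: True, u: True}
  {m: True, u: False}
  {u: True, m: False}


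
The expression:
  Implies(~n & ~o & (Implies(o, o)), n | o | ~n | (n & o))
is always true.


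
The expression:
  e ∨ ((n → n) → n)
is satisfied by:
  {n: True, e: True}
  {n: True, e: False}
  {e: True, n: False}


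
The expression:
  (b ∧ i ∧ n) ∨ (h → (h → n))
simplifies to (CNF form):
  n ∨ ¬h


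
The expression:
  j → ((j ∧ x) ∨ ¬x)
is always true.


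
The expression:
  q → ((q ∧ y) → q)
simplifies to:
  True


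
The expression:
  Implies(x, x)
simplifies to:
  True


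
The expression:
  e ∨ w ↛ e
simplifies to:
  e ∨ w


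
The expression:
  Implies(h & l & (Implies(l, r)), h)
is always true.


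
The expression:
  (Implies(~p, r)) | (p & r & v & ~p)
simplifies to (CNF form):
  p | r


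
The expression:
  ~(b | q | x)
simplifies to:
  ~b & ~q & ~x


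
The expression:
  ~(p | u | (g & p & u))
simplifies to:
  ~p & ~u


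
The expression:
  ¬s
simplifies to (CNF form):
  ¬s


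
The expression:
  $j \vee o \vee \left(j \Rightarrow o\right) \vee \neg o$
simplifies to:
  $\text{True}$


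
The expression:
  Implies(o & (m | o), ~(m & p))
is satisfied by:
  {p: False, m: False, o: False}
  {o: True, p: False, m: False}
  {m: True, p: False, o: False}
  {o: True, m: True, p: False}
  {p: True, o: False, m: False}
  {o: True, p: True, m: False}
  {m: True, p: True, o: False}


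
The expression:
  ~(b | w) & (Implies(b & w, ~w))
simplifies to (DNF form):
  ~b & ~w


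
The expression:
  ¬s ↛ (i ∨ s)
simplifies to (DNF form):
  ¬i ∧ ¬s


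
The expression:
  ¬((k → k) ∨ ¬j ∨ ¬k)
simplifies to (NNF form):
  False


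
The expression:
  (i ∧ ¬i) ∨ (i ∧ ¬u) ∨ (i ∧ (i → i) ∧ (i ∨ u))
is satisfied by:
  {i: True}


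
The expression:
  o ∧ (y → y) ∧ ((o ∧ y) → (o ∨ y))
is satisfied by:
  {o: True}


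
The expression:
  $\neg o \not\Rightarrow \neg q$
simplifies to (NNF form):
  $q \wedge \neg o$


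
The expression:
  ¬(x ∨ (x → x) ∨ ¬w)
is never true.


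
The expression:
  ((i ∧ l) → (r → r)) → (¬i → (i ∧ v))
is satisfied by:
  {i: True}


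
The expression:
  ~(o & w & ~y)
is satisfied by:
  {y: True, w: False, o: False}
  {w: False, o: False, y: False}
  {y: True, o: True, w: False}
  {o: True, w: False, y: False}
  {y: True, w: True, o: False}
  {w: True, y: False, o: False}
  {y: True, o: True, w: True}


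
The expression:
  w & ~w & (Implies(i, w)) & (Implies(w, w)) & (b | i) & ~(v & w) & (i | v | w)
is never true.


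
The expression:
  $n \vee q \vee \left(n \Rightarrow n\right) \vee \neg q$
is always true.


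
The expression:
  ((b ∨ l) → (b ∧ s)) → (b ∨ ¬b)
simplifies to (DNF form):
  True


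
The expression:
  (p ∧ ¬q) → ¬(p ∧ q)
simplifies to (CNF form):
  True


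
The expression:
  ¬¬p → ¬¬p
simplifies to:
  True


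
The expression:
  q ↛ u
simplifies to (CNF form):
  q ∧ ¬u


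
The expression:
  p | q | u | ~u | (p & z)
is always true.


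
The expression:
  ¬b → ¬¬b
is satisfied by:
  {b: True}


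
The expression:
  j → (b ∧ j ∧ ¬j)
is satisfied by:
  {j: False}


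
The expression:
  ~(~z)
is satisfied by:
  {z: True}


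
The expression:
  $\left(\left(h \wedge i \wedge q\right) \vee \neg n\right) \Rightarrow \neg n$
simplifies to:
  $\neg h \vee \neg i \vee \neg n \vee \neg q$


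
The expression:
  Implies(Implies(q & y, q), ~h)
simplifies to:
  ~h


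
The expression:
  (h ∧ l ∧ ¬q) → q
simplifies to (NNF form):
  q ∨ ¬h ∨ ¬l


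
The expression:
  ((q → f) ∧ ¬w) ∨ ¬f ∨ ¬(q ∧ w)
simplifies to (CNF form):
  ¬f ∨ ¬q ∨ ¬w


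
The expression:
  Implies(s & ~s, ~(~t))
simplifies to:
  True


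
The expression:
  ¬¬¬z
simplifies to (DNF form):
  ¬z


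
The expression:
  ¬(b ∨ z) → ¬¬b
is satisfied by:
  {b: True, z: True}
  {b: True, z: False}
  {z: True, b: False}


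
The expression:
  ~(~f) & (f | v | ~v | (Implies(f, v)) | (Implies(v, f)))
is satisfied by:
  {f: True}


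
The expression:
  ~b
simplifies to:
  ~b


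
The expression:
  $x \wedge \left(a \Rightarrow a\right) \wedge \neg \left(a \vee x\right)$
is never true.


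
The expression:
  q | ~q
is always true.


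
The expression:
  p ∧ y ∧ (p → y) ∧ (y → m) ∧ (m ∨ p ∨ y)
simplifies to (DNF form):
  m ∧ p ∧ y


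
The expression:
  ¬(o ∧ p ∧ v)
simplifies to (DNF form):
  ¬o ∨ ¬p ∨ ¬v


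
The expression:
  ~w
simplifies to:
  ~w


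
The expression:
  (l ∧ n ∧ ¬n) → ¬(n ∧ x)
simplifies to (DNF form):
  True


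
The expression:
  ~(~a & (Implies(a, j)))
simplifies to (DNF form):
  a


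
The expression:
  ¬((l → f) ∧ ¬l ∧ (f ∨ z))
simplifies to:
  l ∨ (¬f ∧ ¬z)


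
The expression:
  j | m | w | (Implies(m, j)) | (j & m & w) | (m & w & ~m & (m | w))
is always true.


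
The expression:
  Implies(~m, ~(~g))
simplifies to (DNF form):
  g | m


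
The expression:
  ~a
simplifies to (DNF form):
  ~a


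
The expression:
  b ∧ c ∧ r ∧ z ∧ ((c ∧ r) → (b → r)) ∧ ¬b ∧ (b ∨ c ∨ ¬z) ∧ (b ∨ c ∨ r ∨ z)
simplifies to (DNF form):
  False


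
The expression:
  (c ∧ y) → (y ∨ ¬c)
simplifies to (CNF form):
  True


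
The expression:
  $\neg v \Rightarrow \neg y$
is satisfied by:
  {v: True, y: False}
  {y: False, v: False}
  {y: True, v: True}


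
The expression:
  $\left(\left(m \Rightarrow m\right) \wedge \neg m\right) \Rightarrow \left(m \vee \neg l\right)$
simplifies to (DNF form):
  $m \vee \neg l$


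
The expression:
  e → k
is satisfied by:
  {k: True, e: False}
  {e: False, k: False}
  {e: True, k: True}


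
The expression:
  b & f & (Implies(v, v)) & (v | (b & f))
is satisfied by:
  {b: True, f: True}
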